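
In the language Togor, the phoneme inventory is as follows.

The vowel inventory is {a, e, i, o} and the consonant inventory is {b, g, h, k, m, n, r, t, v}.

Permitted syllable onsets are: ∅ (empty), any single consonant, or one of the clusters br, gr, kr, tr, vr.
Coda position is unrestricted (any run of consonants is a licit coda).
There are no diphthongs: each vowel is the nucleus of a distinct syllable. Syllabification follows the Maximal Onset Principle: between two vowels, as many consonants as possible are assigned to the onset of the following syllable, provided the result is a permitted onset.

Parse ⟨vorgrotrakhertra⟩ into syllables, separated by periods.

vor.gro.trak.her.tra

Vowels present: o, o, a, e, a; each is a nucleus, giving 5 syllables.
V1 /o/ – V2 /o/: cluster /rgr/ — the longest permitted-onset suffix is /gr/; onset = /gr/, preceding coda = /r/.
V2 /o/ – V3 /a/: cluster /tr/ — /tr/ is itself a permitted onset, so the whole cluster goes right; preceding coda = ∅.
V3 /a/ – V4 /e/: /kh/ — longest licit onset from the right is /h/, leaving /k/ as coda.
V4 /e/ – V5 /a/: cluster /rtr/ — the longest permitted-onset suffix is /tr/; onset = /tr/, preceding coda = /r/.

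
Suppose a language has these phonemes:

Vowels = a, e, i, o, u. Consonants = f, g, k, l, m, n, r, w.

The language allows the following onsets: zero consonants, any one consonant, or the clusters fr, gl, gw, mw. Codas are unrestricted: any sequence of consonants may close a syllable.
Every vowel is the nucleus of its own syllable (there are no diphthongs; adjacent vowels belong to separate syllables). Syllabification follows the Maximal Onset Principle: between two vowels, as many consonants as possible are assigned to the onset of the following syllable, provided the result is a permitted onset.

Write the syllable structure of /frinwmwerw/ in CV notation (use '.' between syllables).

CCVCC.CCVCC

The vowels are i, e — 2 nuclei, so 2 syllables.
Between /i/ (V1) and /e/ (V2): /nwmw/ — longest licit onset from the right is /mw/, leaving /nw/ as coda.
So the parse is frinw.mwerw.
Mapping each syllable to C/V: /frinw/ → CCVCC, /mwerw/ → CCVCC.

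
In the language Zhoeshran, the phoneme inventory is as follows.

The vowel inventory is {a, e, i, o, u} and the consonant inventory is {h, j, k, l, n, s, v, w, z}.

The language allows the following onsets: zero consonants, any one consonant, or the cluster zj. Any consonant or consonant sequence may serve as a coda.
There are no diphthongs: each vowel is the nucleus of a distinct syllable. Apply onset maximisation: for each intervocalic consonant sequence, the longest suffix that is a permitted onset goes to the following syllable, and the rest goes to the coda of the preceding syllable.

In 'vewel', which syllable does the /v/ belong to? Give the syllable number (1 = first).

Nuclei (vowels): e, e → 2 syllables.
V1 /e/ – V2 /e/: just /w/ — single C goes to the following onset.
Putting it together: ve.wel.
The /v/ is in the onset of syllable 1 (/ve/).

1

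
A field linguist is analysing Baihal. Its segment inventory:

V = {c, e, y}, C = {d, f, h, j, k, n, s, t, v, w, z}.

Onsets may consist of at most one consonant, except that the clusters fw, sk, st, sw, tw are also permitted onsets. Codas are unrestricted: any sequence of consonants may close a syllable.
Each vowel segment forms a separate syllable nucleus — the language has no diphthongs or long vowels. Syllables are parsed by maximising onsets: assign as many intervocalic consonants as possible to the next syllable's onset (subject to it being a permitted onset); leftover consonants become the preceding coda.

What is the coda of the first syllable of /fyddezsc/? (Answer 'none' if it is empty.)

Vowels present: y, e, c; each is a nucleus, giving 3 syllables.
Between /y/ (V1) and /e/ (V2): /dd/ splits as /d/ + /d/ (/d/ is the longest suffix that is a licit onset).
Between /e/ (V2) and /c/ (V3): /zs/ — longest licit onset from the right is /s/, leaving /z/ as coda.
Putting it together: fyd.dez.sc.
Syllable 1 is /fyd/: onset /f/, nucleus /y/, coda /d/.

d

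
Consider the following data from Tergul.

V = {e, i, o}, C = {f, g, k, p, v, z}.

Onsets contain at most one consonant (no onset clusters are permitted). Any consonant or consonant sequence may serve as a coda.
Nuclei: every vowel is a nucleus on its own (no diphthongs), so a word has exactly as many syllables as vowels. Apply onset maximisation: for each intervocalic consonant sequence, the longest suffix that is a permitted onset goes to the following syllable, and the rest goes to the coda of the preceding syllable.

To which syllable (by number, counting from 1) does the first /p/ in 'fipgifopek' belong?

1

The vowels are i, i, o, e — 4 nuclei, so 4 syllables.
σ1/σ2 boundary: /pg/ — longest licit onset from the right is /g/, leaving /p/ as coda.
σ2/σ3 boundary: /f/ → onset of the next syllable (single consonants are always licit onsets).
σ3/σ4 boundary: /p/ → onset of the next syllable (single consonants are always licit onsets).
Result: fip.gi.fo.pek.
The first /p/ is in the coda of syllable 1 (/fip/).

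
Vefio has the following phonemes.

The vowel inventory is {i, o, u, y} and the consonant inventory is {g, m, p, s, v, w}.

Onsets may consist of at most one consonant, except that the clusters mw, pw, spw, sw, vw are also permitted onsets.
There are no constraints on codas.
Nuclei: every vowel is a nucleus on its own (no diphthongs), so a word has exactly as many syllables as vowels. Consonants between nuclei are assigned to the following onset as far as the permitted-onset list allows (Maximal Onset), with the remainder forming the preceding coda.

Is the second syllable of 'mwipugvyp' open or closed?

Vowels present: i, u, y; each is a nucleus, giving 3 syllables.
/i…u/ gap (V1→V2): just /p/ — single C goes to the following onset.
/u…y/ gap (V2→V3): cluster /gv/ — the longest permitted-onset suffix is /v/; onset = /v/, preceding coda = /g/.
So the parse is mwi.pug.vyp.
Syllable 2 is /pug/ with coda /g/, so it is closed.

closed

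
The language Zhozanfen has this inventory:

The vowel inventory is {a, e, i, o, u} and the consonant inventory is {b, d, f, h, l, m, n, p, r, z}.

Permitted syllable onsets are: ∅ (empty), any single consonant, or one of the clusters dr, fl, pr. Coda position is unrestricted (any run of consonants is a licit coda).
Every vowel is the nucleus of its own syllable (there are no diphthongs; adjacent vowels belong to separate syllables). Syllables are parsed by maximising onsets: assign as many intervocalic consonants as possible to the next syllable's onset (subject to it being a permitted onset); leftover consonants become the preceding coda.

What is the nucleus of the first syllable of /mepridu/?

Nuclei (vowels): e, i, u → 3 syllables.
The first nucleus (vowel 1 from the left) is /e/.

e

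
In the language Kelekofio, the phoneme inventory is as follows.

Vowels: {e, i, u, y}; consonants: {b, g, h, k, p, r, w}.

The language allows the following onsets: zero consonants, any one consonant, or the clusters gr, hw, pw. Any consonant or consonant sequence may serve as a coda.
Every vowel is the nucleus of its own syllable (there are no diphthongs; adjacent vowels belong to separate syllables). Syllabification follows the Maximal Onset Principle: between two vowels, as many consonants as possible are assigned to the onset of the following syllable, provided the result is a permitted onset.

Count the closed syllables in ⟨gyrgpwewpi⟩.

2

Vowels present: y, e, i; each is a nucleus, giving 3 syllables.
Between /y/ (V1) and /e/ (V2): /rgpw/ splits as /rg/ + /pw/ (/pw/ is the longest suffix that is a licit onset).
Between /e/ (V2) and /i/ (V3): /wp/; trying suffixes from longest down, /p/ is the first permitted one, so coda /w/ | onset /p/.
Putting it together: gyrg.pwew.pi.
Classifying each syllable: /gyrg/ (closed), /pwew/ (closed), /pi/ (open).
Closed syllables: 2.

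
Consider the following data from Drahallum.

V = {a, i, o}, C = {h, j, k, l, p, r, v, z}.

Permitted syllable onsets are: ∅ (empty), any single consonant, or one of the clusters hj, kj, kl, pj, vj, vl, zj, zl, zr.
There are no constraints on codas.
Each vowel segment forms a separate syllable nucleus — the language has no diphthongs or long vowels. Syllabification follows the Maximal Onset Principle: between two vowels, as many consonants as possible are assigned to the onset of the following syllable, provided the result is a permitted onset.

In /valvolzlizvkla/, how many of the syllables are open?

The vowels are a, o, i, a — 4 nuclei, so 4 syllables.
σ1/σ2 boundary: /lv/ splits as /l/ + /v/ (/v/ is the longest suffix that is a licit onset).
σ2/σ3 boundary: /lzl/ — longest licit onset from the right is /zl/, leaving /l/ as coda.
σ3/σ4 boundary: /zvkl/ splits as /zv/ + /kl/ (/kl/ is the longest suffix that is a licit onset).
Syllabification: val.vol.zlizv.kla.
Classifying each syllable: /val/ (closed), /vol/ (closed), /zlizv/ (closed), /kla/ (open).
Open syllables: 1.

1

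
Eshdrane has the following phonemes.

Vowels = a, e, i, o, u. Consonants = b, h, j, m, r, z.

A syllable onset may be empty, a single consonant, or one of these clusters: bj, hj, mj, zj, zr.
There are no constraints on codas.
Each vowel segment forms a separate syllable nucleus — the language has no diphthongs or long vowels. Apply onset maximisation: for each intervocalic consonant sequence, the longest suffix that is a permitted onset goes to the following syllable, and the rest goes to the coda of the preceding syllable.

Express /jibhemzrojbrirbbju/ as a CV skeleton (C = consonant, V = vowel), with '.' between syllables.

Nuclei (vowels): i, e, o, i, u → 5 syllables.
V1 /i/ – V2 /e/: /bh/ splits as /b/ + /h/ (/h/ is the longest suffix that is a licit onset).
V2 /e/ – V3 /o/: cluster /mzr/ — the longest permitted-onset suffix is /zr/; onset = /zr/, preceding coda = /m/.
V3 /o/ – V4 /i/: /jbr/; trying suffixes from longest down, /r/ is the first permitted one, so coda /jb/ | onset /r/.
V4 /i/ – V5 /u/: /rbbj/; trying suffixes from longest down, /bj/ is the first permitted one, so coda /rb/ | onset /bj/.
Syllabification: jib.hem.zrojb.rirb.bju.
Mapping each syllable to C/V: /jib/ → CVC, /hem/ → CVC, /zrojb/ → CCVCC, /rirb/ → CVCC, /bju/ → CCV.

CVC.CVC.CCVCC.CVCC.CCV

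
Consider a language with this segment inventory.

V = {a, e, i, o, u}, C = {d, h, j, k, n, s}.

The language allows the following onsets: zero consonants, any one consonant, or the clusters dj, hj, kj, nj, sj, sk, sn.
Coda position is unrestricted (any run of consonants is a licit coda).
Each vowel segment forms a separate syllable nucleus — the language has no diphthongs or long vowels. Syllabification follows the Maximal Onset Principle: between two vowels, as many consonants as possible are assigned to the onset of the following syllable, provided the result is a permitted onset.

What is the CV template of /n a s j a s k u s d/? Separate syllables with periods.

The vowels are a, a, u — 3 nuclei, so 3 syllables.
/a…a/ gap (V1→V2): /sj/ — entire cluster is a permitted onset → onset /sj/, coda ∅.
/a…u/ gap (V2→V3): /sk/ — entire cluster is a permitted onset → onset /sk/, coda ∅.
Putting it together: na.sja.skusd.
Mapping each syllable to C/V: /na/ → CV, /sja/ → CCV, /skusd/ → CCVCC.

CV.CCV.CCVCC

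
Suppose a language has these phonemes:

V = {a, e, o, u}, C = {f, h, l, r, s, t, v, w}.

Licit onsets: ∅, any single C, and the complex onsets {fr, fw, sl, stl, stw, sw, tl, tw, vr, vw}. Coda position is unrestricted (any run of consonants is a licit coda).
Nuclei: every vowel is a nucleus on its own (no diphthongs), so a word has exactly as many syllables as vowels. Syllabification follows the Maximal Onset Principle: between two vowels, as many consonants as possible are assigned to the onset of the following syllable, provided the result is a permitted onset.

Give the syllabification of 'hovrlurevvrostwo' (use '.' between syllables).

hovr.lu.rev.vro.stwo

Nuclei (vowels): o, u, e, o, o → 5 syllables.
V1 /o/ – V2 /u/: /vrl/ — longest licit onset from the right is /l/, leaving /vr/ as coda.
V2 /u/ – V3 /e/: just /r/ — single C goes to the following onset.
V3 /e/ – V4 /o/: /vvr/; trying suffixes from longest down, /vr/ is the first permitted one, so coda /v/ | onset /vr/.
V4 /o/ – V5 /o/: /stw/ — entire cluster is a permitted onset → onset /stw/, coda ∅.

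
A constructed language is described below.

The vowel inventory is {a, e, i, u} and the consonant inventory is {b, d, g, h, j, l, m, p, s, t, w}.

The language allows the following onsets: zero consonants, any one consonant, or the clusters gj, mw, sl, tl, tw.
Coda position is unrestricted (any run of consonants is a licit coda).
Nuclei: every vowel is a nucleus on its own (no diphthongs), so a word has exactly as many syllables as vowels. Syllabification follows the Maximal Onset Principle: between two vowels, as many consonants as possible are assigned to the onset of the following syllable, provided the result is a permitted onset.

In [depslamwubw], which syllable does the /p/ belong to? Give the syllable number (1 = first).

Nuclei (vowels): e, a, u → 3 syllables.
Between /e/ (V1) and /a/ (V2): /psl/; trying suffixes from longest down, /sl/ is the first permitted one, so coda /p/ | onset /sl/.
Between /a/ (V2) and /u/ (V3): cluster /mw/ — /mw/ is itself a permitted onset, so the whole cluster goes right; preceding coda = ∅.
Syllabification: dep.sla.mwubw.
The /p/ is in the coda of syllable 1 (/dep/).

1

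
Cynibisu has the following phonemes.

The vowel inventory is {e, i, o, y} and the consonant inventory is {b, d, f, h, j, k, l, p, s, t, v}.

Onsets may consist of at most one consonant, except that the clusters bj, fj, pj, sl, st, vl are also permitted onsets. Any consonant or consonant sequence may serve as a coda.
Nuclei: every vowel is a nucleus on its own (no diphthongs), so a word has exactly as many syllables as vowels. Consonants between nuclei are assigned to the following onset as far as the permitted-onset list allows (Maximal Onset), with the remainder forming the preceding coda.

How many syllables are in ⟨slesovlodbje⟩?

Vowels present: e, o, o, e; each is a nucleus, giving 4 syllables.

4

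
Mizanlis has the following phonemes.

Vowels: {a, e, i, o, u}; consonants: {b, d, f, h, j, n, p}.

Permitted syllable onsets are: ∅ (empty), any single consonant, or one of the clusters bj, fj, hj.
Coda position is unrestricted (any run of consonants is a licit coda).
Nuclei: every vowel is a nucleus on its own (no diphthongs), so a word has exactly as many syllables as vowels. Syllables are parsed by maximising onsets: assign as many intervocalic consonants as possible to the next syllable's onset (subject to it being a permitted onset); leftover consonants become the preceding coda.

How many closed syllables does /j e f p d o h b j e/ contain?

2

Vowels present: e, o, e; each is a nucleus, giving 3 syllables.
V1 /e/ – V2 /o/: /fpd/; trying suffixes from longest down, /d/ is the first permitted one, so coda /fp/ | onset /d/.
V2 /o/ – V3 /e/: /hbj/; trying suffixes from longest down, /bj/ is the first permitted one, so coda /h/ | onset /bj/.
Result: jefp.doh.bje.
Classifying each syllable: /jefp/ (closed), /doh/ (closed), /bje/ (open).
Closed syllables: 2.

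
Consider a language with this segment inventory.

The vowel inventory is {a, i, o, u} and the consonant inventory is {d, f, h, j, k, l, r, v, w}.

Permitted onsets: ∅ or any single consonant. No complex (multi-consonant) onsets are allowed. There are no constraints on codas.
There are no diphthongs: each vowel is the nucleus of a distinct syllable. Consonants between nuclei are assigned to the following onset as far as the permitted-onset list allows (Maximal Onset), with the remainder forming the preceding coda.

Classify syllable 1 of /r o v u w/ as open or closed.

The vowels are o, u — 2 nuclei, so 2 syllables.
V1 /o/ – V2 /u/: /v/ → onset of the next syllable (single consonants are always licit onsets).
Result: ro.vuw.
Syllable 1 is /ro/; it ends in its nucleus with no coda, so it is open.

open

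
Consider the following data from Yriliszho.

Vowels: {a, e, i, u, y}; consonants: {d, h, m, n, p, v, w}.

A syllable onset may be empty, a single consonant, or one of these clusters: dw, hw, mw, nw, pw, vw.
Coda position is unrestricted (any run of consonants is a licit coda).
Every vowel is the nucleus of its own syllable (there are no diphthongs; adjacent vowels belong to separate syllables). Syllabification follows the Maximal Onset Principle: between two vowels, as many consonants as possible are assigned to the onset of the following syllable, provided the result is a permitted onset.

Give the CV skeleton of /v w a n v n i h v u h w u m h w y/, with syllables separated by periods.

CCVCC.CVC.CV.CCVC.CCV

Vowels present: a, i, u, u, y; each is a nucleus, giving 5 syllables.
/a…i/ gap (V1→V2): cluster /nvn/ — the longest permitted-onset suffix is /n/; onset = /n/, preceding coda = /nv/.
/i…u/ gap (V2→V3): cluster /hv/ — the longest permitted-onset suffix is /v/; onset = /v/, preceding coda = /h/.
/u…u/ gap (V3→V4): /hw/ is a licit onset in full, so it all attaches to the next syllable.
/u…y/ gap (V4→V5): /mhw/ — longest licit onset from the right is /hw/, leaving /m/ as coda.
Putting it together: vwanv.nih.vu.hwum.hwy.
Mapping each syllable to C/V: /vwanv/ → CCVCC, /nih/ → CVC, /vu/ → CV, /hwum/ → CCVC, /hwy/ → CCV.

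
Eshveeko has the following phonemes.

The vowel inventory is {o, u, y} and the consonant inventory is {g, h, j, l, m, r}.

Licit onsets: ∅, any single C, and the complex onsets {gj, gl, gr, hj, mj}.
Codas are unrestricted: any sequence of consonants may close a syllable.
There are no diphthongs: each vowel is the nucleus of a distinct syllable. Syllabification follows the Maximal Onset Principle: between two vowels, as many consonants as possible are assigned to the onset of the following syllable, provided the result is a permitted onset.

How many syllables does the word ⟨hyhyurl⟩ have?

Vowels present: y, y, u; each is a nucleus, giving 3 syllables.

3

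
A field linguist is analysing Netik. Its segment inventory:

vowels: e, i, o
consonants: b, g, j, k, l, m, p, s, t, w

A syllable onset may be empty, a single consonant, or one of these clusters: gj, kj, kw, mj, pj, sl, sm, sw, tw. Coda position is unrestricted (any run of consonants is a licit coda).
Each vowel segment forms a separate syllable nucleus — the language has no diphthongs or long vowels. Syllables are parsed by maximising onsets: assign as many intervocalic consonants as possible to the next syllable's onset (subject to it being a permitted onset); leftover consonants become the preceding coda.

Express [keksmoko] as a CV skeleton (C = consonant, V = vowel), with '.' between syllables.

CVC.CCV.CV

Nuclei (vowels): e, o, o → 3 syllables.
Between /e/ (V1) and /o/ (V2): /ksm/; trying suffixes from longest down, /sm/ is the first permitted one, so coda /k/ | onset /sm/.
Between /o/ (V2) and /o/ (V3): /k/ is a single consonant, so it becomes the next onset.
Syllabification: kek.smo.ko.
Mapping each syllable to C/V: /kek/ → CVC, /smo/ → CCV, /ko/ → CV.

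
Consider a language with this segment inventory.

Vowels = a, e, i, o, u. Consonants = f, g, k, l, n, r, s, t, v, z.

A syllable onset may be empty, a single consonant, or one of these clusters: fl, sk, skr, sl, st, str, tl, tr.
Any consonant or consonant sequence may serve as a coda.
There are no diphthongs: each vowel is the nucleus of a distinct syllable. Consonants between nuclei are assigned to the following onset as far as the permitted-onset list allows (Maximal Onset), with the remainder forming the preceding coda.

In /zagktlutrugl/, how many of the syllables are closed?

2

The vowels are a, u, u — 3 nuclei, so 3 syllables.
V1 /a/ – V2 /u/: /gktl/ splits as /gk/ + /tl/ (/tl/ is the longest suffix that is a licit onset).
V2 /u/ – V3 /u/: /tr/ is a licit onset in full, so it all attaches to the next syllable.
Result: zagk.tlu.trugl.
Classifying each syllable: /zagk/ (closed), /tlu/ (open), /trugl/ (closed).
Closed syllables: 2.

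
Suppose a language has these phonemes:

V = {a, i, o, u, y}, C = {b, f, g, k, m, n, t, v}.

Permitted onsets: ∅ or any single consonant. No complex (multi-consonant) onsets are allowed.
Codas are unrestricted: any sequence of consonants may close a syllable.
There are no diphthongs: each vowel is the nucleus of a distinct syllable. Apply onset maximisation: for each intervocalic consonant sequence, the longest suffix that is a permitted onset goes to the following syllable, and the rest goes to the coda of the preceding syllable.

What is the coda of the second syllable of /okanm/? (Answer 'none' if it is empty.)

The vowels are o, a — 2 nuclei, so 2 syllables.
σ1/σ2 boundary: just /k/ — single C goes to the following onset.
So the parse is o.kanm.
Syllable 2 is /kanm/: onset /k/, nucleus /a/, coda /nm/.

nm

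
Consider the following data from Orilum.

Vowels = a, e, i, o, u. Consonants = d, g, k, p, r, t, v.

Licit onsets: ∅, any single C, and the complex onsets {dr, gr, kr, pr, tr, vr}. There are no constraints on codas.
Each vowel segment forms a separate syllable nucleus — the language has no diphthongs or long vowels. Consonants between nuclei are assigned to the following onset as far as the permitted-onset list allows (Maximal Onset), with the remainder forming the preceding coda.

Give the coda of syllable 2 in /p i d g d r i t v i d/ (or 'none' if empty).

t

Nuclei (vowels): i, i, i → 3 syllables.
V1 /i/ – V2 /i/: cluster /dgdr/ — the longest permitted-onset suffix is /dr/; onset = /dr/, preceding coda = /dg/.
V2 /i/ – V3 /i/: /tv/ splits as /t/ + /v/ (/v/ is the longest suffix that is a licit onset).
So the parse is pidg.drit.vid.
Syllable 2 is /drit/: onset /dr/, nucleus /i/, coda /t/.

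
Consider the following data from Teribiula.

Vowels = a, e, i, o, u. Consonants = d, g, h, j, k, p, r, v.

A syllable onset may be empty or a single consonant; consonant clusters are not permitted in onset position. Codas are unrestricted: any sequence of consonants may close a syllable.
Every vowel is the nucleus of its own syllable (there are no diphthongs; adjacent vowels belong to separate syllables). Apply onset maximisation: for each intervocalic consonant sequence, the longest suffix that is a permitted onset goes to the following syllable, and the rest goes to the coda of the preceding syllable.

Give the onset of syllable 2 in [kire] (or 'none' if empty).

The vowels are i, e — 2 nuclei, so 2 syllables.
σ1/σ2 boundary: just /r/ — single C goes to the following onset.
Result: ki.re.
Syllable 2 is /re/: onset /r/, nucleus /e/, coda ∅.

r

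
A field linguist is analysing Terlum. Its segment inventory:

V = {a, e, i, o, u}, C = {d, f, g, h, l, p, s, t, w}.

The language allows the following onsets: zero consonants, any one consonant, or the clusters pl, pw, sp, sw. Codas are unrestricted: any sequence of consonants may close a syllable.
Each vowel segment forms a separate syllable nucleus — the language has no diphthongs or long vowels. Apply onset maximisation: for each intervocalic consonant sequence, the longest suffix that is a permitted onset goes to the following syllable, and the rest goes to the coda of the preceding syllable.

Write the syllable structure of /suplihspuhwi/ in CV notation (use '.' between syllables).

The vowels are u, i, u, i — 4 nuclei, so 4 syllables.
Between /u/ (V1) and /i/ (V2): /pl/ — entire cluster is a permitted onset → onset /pl/, coda ∅.
Between /i/ (V2) and /u/ (V3): cluster /hsp/ — the longest permitted-onset suffix is /sp/; onset = /sp/, preceding coda = /h/.
Between /u/ (V3) and /i/ (V4): cluster /hw/ — the longest permitted-onset suffix is /w/; onset = /w/, preceding coda = /h/.
Result: su.plih.spuh.wi.
Mapping each syllable to C/V: /su/ → CV, /plih/ → CCVC, /spuh/ → CCVC, /wi/ → CV.

CV.CCVC.CCVC.CV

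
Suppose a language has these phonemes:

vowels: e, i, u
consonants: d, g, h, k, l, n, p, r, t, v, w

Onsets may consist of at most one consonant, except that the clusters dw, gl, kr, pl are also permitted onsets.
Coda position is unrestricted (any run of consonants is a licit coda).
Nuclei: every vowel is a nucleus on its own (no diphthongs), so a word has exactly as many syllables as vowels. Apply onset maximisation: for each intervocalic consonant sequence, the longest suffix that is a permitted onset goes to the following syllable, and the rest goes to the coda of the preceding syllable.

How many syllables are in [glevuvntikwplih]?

The vowels are e, u, i, i — 4 nuclei, so 4 syllables.

4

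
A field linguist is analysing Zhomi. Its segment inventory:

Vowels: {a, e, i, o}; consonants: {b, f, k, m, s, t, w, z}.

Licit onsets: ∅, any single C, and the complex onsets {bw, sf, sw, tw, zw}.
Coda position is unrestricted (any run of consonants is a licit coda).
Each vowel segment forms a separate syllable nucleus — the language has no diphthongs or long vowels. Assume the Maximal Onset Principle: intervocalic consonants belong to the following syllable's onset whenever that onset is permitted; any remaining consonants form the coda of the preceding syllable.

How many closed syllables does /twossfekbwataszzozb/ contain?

Vowels present: o, e, a, a, o; each is a nucleus, giving 5 syllables.
Between /o/ (V1) and /e/ (V2): /ssf/ splits as /s/ + /sf/ (/sf/ is the longest suffix that is a licit onset).
Between /e/ (V2) and /a/ (V3): /kbw/; trying suffixes from longest down, /bw/ is the first permitted one, so coda /k/ | onset /bw/.
Between /a/ (V3) and /a/ (V4): just /t/ — single C goes to the following onset.
Between /a/ (V4) and /o/ (V5): /szz/ splits as /sz/ + /z/ (/z/ is the longest suffix that is a licit onset).
Result: twos.sfek.bwa.tasz.zozb.
Classifying each syllable: /twos/ (closed), /sfek/ (closed), /bwa/ (open), /tasz/ (closed), /zozb/ (closed).
Closed syllables: 4.

4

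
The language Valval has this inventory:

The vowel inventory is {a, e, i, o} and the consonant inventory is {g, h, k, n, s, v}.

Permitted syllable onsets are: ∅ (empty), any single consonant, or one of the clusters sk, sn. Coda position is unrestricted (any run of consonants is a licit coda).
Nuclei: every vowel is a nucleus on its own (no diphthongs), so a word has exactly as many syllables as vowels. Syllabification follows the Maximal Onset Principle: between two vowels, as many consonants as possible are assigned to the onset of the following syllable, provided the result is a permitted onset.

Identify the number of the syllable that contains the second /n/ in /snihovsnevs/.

Vowels present: i, o, e; each is a nucleus, giving 3 syllables.
Between /i/ (V1) and /o/ (V2): just /h/ — single C goes to the following onset.
Between /o/ (V2) and /e/ (V3): cluster /vsn/ — the longest permitted-onset suffix is /sn/; onset = /sn/, preceding coda = /v/.
Result: sni.hov.snevs.
The second /n/ is in the onset of syllable 3 (/snevs/).

3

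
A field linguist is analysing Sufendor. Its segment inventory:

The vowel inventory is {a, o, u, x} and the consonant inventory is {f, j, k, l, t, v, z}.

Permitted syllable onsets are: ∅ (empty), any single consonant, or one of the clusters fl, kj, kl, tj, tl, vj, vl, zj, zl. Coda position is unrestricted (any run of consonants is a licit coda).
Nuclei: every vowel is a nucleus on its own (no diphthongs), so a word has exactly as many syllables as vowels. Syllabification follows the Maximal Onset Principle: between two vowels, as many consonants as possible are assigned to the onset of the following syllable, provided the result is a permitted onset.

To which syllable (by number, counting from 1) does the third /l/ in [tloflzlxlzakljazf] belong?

2

Vowels present: o, x, a, a; each is a nucleus, giving 4 syllables.
/o…x/ gap (V1→V2): /flzl/; trying suffixes from longest down, /zl/ is the first permitted one, so coda /fl/ | onset /zl/.
/x…a/ gap (V2→V3): /lz/ — longest licit onset from the right is /z/, leaving /l/ as coda.
/a…a/ gap (V3→V4): /klj/ splits as /kl/ + /j/ (/j/ is the longest suffix that is a licit onset).
Result: tlofl.zlxl.zakl.jazf.
The third /l/ is in the onset of syllable 2 (/zlxl/).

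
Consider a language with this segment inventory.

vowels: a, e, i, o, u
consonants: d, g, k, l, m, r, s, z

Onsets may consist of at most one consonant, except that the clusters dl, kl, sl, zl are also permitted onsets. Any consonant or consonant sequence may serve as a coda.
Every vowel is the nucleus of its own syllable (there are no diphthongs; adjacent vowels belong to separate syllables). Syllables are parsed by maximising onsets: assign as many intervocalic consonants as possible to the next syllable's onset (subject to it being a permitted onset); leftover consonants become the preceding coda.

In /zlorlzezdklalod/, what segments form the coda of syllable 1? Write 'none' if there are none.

rl

Nuclei (vowels): o, e, a, o → 4 syllables.
σ1/σ2 boundary: /rlz/ splits as /rl/ + /z/ (/z/ is the longest suffix that is a licit onset).
σ2/σ3 boundary: /zdkl/ splits as /zd/ + /kl/ (/kl/ is the longest suffix that is a licit onset).
σ3/σ4 boundary: just /l/ — single C goes to the following onset.
So the parse is zlorl.zezd.kla.lod.
Syllable 1 is /zlorl/: onset /zl/, nucleus /o/, coda /rl/.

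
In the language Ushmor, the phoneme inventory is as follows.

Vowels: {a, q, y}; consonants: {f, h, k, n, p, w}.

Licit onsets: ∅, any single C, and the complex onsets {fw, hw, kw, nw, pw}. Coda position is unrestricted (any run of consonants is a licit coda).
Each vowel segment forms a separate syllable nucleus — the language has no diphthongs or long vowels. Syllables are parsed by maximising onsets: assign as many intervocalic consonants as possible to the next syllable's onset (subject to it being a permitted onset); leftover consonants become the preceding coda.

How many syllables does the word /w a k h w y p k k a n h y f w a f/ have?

Vowels present: a, y, a, y, a; each is a nucleus, giving 5 syllables.

5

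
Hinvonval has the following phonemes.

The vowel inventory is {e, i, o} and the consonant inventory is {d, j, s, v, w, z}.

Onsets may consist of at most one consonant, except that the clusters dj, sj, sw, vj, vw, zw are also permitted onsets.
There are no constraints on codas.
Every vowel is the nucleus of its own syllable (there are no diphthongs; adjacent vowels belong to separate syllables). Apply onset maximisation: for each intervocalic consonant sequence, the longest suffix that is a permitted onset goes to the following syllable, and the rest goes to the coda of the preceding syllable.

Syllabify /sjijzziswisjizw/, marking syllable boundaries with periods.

Vowels present: i, i, i, i; each is a nucleus, giving 4 syllables.
V1 /i/ – V2 /i/: /jzz/; trying suffixes from longest down, /z/ is the first permitted one, so coda /jz/ | onset /z/.
V2 /i/ – V3 /i/: /sw/ — entire cluster is a permitted onset → onset /sw/, coda ∅.
V3 /i/ – V4 /i/: /sj/ is a licit onset in full, so it all attaches to the next syllable.

sjijz.zi.swi.sjizw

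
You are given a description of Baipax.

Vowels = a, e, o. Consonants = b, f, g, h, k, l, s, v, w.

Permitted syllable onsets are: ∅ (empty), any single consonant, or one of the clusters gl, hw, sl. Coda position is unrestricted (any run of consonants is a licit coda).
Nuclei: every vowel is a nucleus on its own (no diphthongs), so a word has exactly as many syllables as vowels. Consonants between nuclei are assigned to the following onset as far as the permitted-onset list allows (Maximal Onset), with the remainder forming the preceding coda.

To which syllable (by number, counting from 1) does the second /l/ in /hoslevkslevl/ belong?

3

The vowels are o, e, e — 3 nuclei, so 3 syllables.
σ1/σ2 boundary: cluster /sl/ — /sl/ is itself a permitted onset, so the whole cluster goes right; preceding coda = ∅.
σ2/σ3 boundary: /vksl/; trying suffixes from longest down, /sl/ is the first permitted one, so coda /vk/ | onset /sl/.
So the parse is ho.slevk.slevl.
The second /l/ is in the onset of syllable 3 (/slevl/).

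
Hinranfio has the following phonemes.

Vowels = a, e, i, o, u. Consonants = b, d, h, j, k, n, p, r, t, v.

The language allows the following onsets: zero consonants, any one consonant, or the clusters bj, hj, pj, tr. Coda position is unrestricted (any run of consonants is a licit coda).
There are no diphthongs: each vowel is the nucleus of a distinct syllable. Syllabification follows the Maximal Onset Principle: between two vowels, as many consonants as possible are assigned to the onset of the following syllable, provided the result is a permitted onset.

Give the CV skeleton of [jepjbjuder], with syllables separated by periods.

Nuclei (vowels): e, u, e → 3 syllables.
σ1/σ2 boundary: cluster /pjbj/ — the longest permitted-onset suffix is /bj/; onset = /bj/, preceding coda = /pj/.
σ2/σ3 boundary: just /d/ — single C goes to the following onset.
Syllabification: jepj.bju.der.
Mapping each syllable to C/V: /jepj/ → CVCC, /bju/ → CCV, /der/ → CVC.

CVCC.CCV.CVC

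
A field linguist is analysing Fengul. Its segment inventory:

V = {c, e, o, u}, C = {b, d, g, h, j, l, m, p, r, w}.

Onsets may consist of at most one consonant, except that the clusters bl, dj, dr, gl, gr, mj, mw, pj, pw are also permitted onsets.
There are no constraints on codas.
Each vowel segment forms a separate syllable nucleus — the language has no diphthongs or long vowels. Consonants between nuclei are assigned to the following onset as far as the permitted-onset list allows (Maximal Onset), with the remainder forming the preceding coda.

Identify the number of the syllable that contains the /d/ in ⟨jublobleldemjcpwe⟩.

Nuclei (vowels): u, o, e, e, c, e → 6 syllables.
/u…o/ gap (V1→V2): /bl/ — entire cluster is a permitted onset → onset /bl/, coda ∅.
/o…e/ gap (V2→V3): /bl/ — entire cluster is a permitted onset → onset /bl/, coda ∅.
/e…e/ gap (V3→V4): /ld/ splits as /l/ + /d/ (/d/ is the longest suffix that is a licit onset).
/e…c/ gap (V4→V5): /mj/ is a licit onset in full, so it all attaches to the next syllable.
/c…e/ gap (V5→V6): cluster /pw/ — /pw/ is itself a permitted onset, so the whole cluster goes right; preceding coda = ∅.
So the parse is ju.blo.blel.de.mjc.pwe.
The /d/ is in the onset of syllable 4 (/de/).

4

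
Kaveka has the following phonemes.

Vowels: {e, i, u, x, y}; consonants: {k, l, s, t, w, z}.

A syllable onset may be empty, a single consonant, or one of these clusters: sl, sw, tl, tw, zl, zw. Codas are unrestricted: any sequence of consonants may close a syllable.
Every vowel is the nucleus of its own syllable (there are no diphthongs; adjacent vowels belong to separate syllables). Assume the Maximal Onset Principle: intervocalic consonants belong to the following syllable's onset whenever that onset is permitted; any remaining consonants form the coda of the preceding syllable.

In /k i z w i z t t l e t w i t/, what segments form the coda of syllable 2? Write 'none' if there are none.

Nuclei (vowels): i, i, e, i → 4 syllables.
σ1/σ2 boundary: /zw/ is a licit onset in full, so it all attaches to the next syllable.
σ2/σ3 boundary: cluster /zttl/ — the longest permitted-onset suffix is /tl/; onset = /tl/, preceding coda = /zt/.
σ3/σ4 boundary: cluster /tw/ — /tw/ is itself a permitted onset, so the whole cluster goes right; preceding coda = ∅.
Putting it together: ki.zwizt.tle.twit.
Syllable 2 is /zwizt/: onset /zw/, nucleus /i/, coda /zt/.

zt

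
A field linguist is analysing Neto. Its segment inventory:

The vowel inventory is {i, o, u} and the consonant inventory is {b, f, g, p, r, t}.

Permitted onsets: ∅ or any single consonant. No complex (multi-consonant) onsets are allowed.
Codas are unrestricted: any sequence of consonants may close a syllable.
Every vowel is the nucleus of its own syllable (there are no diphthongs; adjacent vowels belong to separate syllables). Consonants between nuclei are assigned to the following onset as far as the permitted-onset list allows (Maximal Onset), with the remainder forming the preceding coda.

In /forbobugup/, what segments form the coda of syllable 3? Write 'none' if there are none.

Nuclei (vowels): o, o, u, u → 4 syllables.
V1 /o/ – V2 /o/: /rb/; trying suffixes from longest down, /b/ is the first permitted one, so coda /r/ | onset /b/.
V2 /o/ – V3 /u/: just /b/ — single C goes to the following onset.
V3 /u/ – V4 /u/: just /g/ — single C goes to the following onset.
Result: for.bo.bu.gup.
Syllable 3 is /bu/: onset /b/, nucleus /u/, coda ∅.

none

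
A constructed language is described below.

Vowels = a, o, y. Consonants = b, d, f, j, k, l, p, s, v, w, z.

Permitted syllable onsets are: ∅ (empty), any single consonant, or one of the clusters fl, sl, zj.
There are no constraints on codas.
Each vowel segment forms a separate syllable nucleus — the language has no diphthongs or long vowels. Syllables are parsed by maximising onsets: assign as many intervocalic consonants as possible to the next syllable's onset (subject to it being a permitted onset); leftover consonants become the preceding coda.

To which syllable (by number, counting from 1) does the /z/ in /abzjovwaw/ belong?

2

Vowels present: a, o, a; each is a nucleus, giving 3 syllables.
/a…o/ gap (V1→V2): /bzj/; trying suffixes from longest down, /zj/ is the first permitted one, so coda /b/ | onset /zj/.
/o…a/ gap (V2→V3): cluster /vw/ — the longest permitted-onset suffix is /w/; onset = /w/, preceding coda = /v/.
Putting it together: ab.zjov.waw.
The /z/ is in the onset of syllable 2 (/zjov/).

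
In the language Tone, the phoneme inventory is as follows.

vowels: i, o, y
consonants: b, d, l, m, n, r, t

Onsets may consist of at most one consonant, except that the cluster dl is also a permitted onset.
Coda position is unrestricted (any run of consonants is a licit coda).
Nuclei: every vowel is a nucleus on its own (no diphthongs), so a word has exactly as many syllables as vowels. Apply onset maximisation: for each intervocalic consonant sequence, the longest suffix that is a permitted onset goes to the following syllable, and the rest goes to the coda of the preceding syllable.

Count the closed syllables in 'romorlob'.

2

The vowels are o, o, o — 3 nuclei, so 3 syllables.
/o…o/ gap (V1→V2): just /m/ — single C goes to the following onset.
/o…o/ gap (V2→V3): /rl/ splits as /r/ + /l/ (/l/ is the longest suffix that is a licit onset).
Syllabification: ro.mor.lob.
Classifying each syllable: /ro/ (open), /mor/ (closed), /lob/ (closed).
Closed syllables: 2.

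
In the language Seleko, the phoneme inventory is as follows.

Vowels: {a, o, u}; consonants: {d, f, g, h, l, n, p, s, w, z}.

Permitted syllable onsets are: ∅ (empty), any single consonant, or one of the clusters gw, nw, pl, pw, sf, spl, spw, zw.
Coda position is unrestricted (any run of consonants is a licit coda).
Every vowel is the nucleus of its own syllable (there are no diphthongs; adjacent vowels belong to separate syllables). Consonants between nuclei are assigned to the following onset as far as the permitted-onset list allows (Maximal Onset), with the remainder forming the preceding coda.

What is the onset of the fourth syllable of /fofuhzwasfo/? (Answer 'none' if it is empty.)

Vowels present: o, u, a, o; each is a nucleus, giving 4 syllables.
σ1/σ2 boundary: just /f/ — single C goes to the following onset.
σ2/σ3 boundary: cluster /hzw/ — the longest permitted-onset suffix is /zw/; onset = /zw/, preceding coda = /h/.
σ3/σ4 boundary: cluster /sf/ — /sf/ is itself a permitted onset, so the whole cluster goes right; preceding coda = ∅.
Result: fo.fuh.zwa.sfo.
Syllable 4 is /sfo/: onset /sf/, nucleus /o/, coda ∅.

sf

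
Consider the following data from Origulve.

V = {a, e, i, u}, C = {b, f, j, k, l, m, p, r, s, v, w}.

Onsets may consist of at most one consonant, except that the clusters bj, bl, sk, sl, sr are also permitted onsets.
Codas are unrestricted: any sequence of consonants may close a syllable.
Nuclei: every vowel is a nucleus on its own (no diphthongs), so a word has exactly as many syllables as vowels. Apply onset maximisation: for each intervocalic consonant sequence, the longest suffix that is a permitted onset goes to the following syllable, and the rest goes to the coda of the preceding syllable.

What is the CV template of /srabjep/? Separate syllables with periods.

Nuclei (vowels): a, e → 2 syllables.
/a…e/ gap (V1→V2): cluster /bj/ — /bj/ is itself a permitted onset, so the whole cluster goes right; preceding coda = ∅.
Result: sra.bjep.
Mapping each syllable to C/V: /sra/ → CCV, /bjep/ → CCVC.

CCV.CCVC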